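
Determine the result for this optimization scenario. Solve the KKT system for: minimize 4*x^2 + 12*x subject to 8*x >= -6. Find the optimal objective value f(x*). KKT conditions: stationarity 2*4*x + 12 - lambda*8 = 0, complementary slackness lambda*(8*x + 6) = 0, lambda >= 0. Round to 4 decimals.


Step 1: Try lambda = 0 (constraint inactive).
x_unc = -12/(2*4) = -1.5
Check: 8*-1.5 = -12.0 < -6 -- violated!
Step 2: Constraint must be active: 8*x = -6
x* = -6/8 = -0.75
lambda = (2*4*(-0.75) + 12)/8 = 0.75
Step 3: Compute optimal value.
f(x*) = 4*(-0.75)^2 + 12*(-0.75) = -6.75


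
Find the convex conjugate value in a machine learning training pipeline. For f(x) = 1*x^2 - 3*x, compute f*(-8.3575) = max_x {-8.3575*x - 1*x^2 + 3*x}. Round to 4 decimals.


f*(y) = sup_x {y*x - a*x^2 - b*x} = sup_x {(y-b)*x - a*x^2}
FOC: (y - b) - 2a*x = 0 => x* = (y - b)/(2a)
x* = (-8.3575 + 3)/(2*1) = -2.6788
f*(-8.3575) = (y-b)^2/(4a) = (-8.3575 + 3)^2/(4*1)
= 28.7028/4 = 7.1757


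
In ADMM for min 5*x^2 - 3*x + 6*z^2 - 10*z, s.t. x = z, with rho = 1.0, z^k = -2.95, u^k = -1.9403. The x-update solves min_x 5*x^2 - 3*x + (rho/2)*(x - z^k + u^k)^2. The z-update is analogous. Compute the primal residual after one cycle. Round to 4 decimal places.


ADMM iteration with rho = 1.0, z^k = -2.95, u^k = -1.9403
Step 1: x-update.
Minimize 5*x^2 - 3*x + (1.0/2)*(x + 2.95 - 1.9403)^2
FOC: (2*5 + 1.0)*x = 3 + 1.0*(-2.95 + 1.9403)
x^{k+1} = 0.1809
Step 2: z-update.
Minimize 6*z^2 - 10*z + (1.0/2)*(0.1809 - z - 1.9403)^2
FOC: (2*6 + 1.0)*z = 10 + 1.0*(0.1809 - 1.9403)
z^{k+1} = 0.6339
Step 3: u-update.
u^{k+1} = -1.9403 + 0.1809 - 0.6339 = -2.3933
Step 4: Primal residual = |0.1809 - 0.6339| = 0.453


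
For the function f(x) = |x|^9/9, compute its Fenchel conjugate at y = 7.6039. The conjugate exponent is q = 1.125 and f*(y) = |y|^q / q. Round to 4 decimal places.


The conjugate exponent q satisfies 1/p + 1/q = 1.
p = 9, so q = 9/(9 - 1) = 1.125
|y|^q = 7.6039^1.125 = 9.7986
f*(7.6039) = 9.7986 / 1.125 = 8.7099


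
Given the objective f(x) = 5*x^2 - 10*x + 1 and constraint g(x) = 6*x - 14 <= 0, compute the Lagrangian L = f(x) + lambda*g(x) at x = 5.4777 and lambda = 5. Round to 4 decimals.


Step 1: Evaluate f(x).
f(5.4777) = 5*5.4777^2 - 10*5.4777 + 1 = 96.249
Step 2: Evaluate g(x).
g(5.4777) = 6*5.4777 - 14 = 18.8662
Step 3: Compute Lagrangian.
L = 96.249 + 5*18.8662 = 190.58


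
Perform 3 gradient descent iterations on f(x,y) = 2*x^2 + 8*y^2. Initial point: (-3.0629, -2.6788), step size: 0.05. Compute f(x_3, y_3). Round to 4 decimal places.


Gradient descent on f(x,y) = 2*x^2 + 8*y^2.
Starting point: (-3.0629, -2.6788), alpha = 0.05
Step 1: grad_x = 2*2*-3.0629 = -12.2516, grad_y = 2*8*-2.6788 = -42.8608
  x_1 = -3.0629 - 0.05*-12.2516 = -2.4503
  y_1 = -2.6788 - 0.05*-42.8608 = -0.5358
Step 2: grad_x = 2*2*-2.4503 = -9.8013, grad_y = 2*8*-0.5358 = -8.5722
  x_2 = -2.4503 - 0.05*-9.8013 = -1.9603
  y_2 = -0.5358 - 0.05*-8.5722 = -0.1072
Step 3: grad_x = 2*2*-1.9603 = -7.841, grad_y = 2*8*-0.1072 = -1.7144
  x_3 = -1.9603 - 0.05*-7.841 = -1.5682
  y_3 = -0.1072 - 0.05*-1.7144 = -0.0214
f(-1.5682, -0.0214) = 2*(-1.5682)^2 + 8*(-0.0214)^2 = 4.9222


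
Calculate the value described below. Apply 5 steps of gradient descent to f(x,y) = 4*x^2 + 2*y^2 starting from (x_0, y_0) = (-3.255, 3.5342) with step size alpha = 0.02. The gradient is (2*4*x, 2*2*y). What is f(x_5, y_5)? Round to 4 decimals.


Gradient descent on f(x,y) = 4*x^2 + 2*y^2.
Starting point: (-3.255, 3.5342), alpha = 0.02
Step 1: grad_x = 2*4*-3.255 = -26.04, grad_y = 2*2*3.5342 = 14.1368
  x_1 = -3.255 - 0.02*-26.04 = -2.7342
  y_1 = 3.5342 - 0.02*14.1368 = 3.2515
Step 2: grad_x = 2*4*-2.7342 = -21.8736, grad_y = 2*2*3.2515 = 13.0059
  x_2 = -2.7342 - 0.02*-21.8736 = -2.2967
  y_2 = 3.2515 - 0.02*13.0059 = 2.9913
Step 3: grad_x = 2*4*-2.2967 = -18.3738, grad_y = 2*2*2.9913 = 11.9654
  x_3 = -2.2967 - 0.02*-18.3738 = -1.9293
  y_3 = 2.9913 - 0.02*11.9654 = 2.752
Step 4: grad_x = 2*4*-1.9293 = -15.434, grad_y = 2*2*2.752 = 11.0082
  x_4 = -1.9293 - 0.02*-15.434 = -1.6206
  y_4 = 2.752 - 0.02*11.0082 = 2.5319
Step 5: grad_x = 2*4*-1.6206 = -12.9646, grad_y = 2*2*2.5319 = 10.1275
  x_5 = -1.6206 - 0.02*-12.9646 = -1.3613
  y_5 = 2.5319 - 0.02*10.1275 = 2.3293
f(-1.3613, 2.3293) = 4*(-1.3613)^2 + 2*2.3293^2 = 18.2639


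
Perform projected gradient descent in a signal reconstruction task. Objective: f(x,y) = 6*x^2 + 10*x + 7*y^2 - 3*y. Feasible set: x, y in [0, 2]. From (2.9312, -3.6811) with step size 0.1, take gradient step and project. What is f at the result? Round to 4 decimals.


Step 1: Compute gradient at (2.9312, -3.6811).
grad_x = 2*6*2.9312 + 10 = 45.1744
grad_y = 2*7*-3.6811 - 3 = -54.5354
Step 2: Gradient step.
x_raw = 2.9312 - 0.1*45.1744 = -1.5862
y_raw = -3.6811 - 0.1*-54.5354 = 1.7724
Step 3: Project onto [0, 2].
x_proj = clip(-1.5862) = 0.0
y_proj = clip(1.7724) = 1.7724
Step 4: Evaluate f.
f(0.0, 1.7724) = 16.6735


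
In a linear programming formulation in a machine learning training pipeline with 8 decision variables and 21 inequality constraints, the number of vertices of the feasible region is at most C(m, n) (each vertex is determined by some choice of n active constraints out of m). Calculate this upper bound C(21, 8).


Each vertex corresponds to some choice of n active constraints out of m, so the number of vertices is at most C(m, n) = m! / (n!(m-n)!).
m = 21, n = 8
Numerator: 21 * 20 * 19 * 18 * 17 * 16 * 15 * 14
Denominator: 8! = 40320
C(21, 8) = 203490


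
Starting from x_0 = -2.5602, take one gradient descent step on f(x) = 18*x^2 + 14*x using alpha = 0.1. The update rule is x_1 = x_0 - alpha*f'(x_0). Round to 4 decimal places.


We compute the gradient at x_0 and apply the update.
f'(x) = 36*x + 14
f'(-2.5602) = 36*-2.5602 + 14 = -78.1672
x_1 = -2.5602 - 0.1*-78.1672 = 5.2565


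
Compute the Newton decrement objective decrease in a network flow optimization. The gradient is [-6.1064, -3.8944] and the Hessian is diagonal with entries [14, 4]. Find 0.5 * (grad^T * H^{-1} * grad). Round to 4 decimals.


Step 1: H is diagonal, so H^(-1) * g = [-0.4362, -0.9736].
Step 2: g^T H^(-1) g = sum_i g_i^2 / H_ii
  = (-6.1064)^2/14 + (-3.8944)^2/4
  = 2.6634 + 3.7916 = 6.455
Step 3: Objective decrease = 0.5 * g^T H^(-1) g = 3.2275


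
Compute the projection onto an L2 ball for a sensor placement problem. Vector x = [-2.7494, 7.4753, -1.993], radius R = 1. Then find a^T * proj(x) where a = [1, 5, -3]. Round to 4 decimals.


Step 1: Compute ||x|| (intermediates to 6 decimals).
||x|| = sqrt((-2.7494)^2 + 7.4753^2 + (-1.993)^2) = 8.210442
Step 2: Project.
Since ||x|| > R, scale = R/||x|| = 1/8.210442 = 0.121796, proj(x) = scale * x
proj(x) = [-0.334866, 0.910462, -0.242739]
Step 3: Dot product.
a^T * proj(x) = 1*(-0.334866) + 5*0.910462 - 3*(-0.242739) = 4.9457


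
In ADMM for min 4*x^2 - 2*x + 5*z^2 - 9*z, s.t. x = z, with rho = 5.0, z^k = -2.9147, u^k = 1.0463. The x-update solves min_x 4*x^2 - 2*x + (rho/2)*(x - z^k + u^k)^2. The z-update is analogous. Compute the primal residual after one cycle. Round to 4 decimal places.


ADMM iteration with rho = 5.0, z^k = -2.9147, u^k = 1.0463
Step 1: x-update.
Minimize 4*x^2 - 2*x + (5.0/2)*(x + 2.9147 + 1.0463)^2
FOC: (2*4 + 5.0)*x = 2 + 5.0*(-2.9147 - 1.0463)
x^{k+1} = -1.3696
Step 2: z-update.
Minimize 5*z^2 - 9*z + (5.0/2)*(-1.3696 - z + 1.0463)^2
FOC: (2*5 + 5.0)*z = 9 + 5.0*(-1.3696 + 1.0463)
z^{k+1} = 0.4922
Step 3: u-update.
u^{k+1} = 1.0463 - 1.3696 - 0.4922 = -0.8155
Step 4: Primal residual = |-1.3696 - 0.4922| = 1.8618


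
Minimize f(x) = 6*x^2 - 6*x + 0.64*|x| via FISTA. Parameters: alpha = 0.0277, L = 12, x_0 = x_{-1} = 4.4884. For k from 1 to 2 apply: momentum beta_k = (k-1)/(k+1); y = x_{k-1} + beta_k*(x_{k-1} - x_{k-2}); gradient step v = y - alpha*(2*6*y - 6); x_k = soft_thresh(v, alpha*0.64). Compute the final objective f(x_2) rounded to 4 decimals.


FISTA on f(x) = 6*x^2 - 6*x + 0.64*|x|
L = 12, alpha = 0.0277
Iteration 1: beta = 0.0, y = 4.4884 + 0.0*(4.4884 - 4.4884) = 4.4884
  grad(y) = 47.8608, v = y - alpha*grad = 3.1627
  prox(v) = soft_thresh(3.1627, 0.0177) = 3.1449
Iteration 2: beta = 0.3333, y = 3.1449 + 0.3333*(3.1449 - 4.4884) = 2.6971
  grad(y) = 26.3652, v = y - alpha*grad = 1.9668
  prox(v) = soft_thresh(1.9668, 0.0177) = 1.9491
f(x_2) = 6*1.9491^2 - 6*1.9491 + 0.64*|1.9491| = 12.346


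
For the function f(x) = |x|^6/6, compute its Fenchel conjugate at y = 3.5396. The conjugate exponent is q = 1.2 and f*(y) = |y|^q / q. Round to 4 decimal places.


The conjugate exponent q satisfies 1/p + 1/q = 1.
p = 6, so q = 6/(6 - 1) = 1.2
|y|^q = 3.5396^1.2 = 4.5577
f*(3.5396) = 4.5577 / 1.2 = 3.7981


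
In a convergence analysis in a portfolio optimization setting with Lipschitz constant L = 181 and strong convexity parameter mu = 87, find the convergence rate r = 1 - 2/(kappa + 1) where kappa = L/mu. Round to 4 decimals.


Step 1: Compute the condition number.
kappa = L/mu = 181/87 = 2.0805
Step 2: Compute the convergence rate.
r = 1 - 2/(kappa + 1) = 1 - 2*mu/(L + mu) = (L - mu)/(L + mu) = 94/268 = 0.3507


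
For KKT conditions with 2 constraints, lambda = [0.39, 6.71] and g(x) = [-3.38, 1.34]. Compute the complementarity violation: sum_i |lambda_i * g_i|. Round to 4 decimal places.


KKT complementary slackness check:
lambda_1 * g_1 = 0.39 * -3.38 = -1.3182
lambda_2 * g_2 = 6.71 * 1.34 = 8.9914
Total violation = 1.3182 + 8.9914 = 10.3096


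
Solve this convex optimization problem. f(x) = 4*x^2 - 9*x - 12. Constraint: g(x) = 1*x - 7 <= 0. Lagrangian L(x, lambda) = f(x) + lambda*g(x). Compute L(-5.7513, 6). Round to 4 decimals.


Step 1: Evaluate f(x).
f(-5.7513) = 4*(-5.7513)^2 - 9*(-5.7513) - 12 = 172.0715
Step 2: Evaluate g(x).
g(-5.7513) = 1*-5.7513 - 7 = -12.7513
Step 3: Compute Lagrangian.
L = 172.0715 + 6*-12.7513 = 95.5637


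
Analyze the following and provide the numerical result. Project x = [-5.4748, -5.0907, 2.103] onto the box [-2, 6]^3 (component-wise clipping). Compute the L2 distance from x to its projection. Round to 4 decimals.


Project each component onto [-2, 6].
clip(-5.4748) = -2.0, clip(-5.0907) = -2.0, clip(2.103) = 2.103
Projection = [-2.0, -2.0, 2.103]
Squared diffs: [12.0742, 9.5524, 0.0]
Distance = sqrt(21.6266) = 4.6504


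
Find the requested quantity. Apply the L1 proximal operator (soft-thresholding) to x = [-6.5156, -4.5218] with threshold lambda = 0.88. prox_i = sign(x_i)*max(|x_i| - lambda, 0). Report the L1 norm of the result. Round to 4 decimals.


Soft-thresholding with lambda = 0.88:
prox(-6.5156) = sign(-6.5156)*max(|-6.5156| - 0.88, 0) = -5.6356
prox(-4.5218) = sign(-4.5218)*max(|-4.5218| - 0.88, 0) = -3.6418
prox(x) = [-5.6356, -3.6418]
||prox(x)||_1 = 5.6356 + 3.6418 = 9.2774


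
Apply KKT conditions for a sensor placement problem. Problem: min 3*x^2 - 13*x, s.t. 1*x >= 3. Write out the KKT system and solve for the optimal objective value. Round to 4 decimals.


Step 1: Try lambda = 0 (constraint inactive).
x_unc = 13/(2*3) = 2.1667
Check: 1*2.1667 = 2.1667 < 3 -- violated!
Step 2: Constraint must be active: 1*x = 3
x* = 3/1 = 3.0
lambda = (2*3*3.0 - 13)/1 = 5.0
Step 3: Compute optimal value.
f(x*) = 3*3.0^2 - 13*3.0 = -12.0


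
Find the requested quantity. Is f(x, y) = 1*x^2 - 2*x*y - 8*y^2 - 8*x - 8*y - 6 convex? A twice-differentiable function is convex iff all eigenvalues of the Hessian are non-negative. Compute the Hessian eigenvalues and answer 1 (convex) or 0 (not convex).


The Hessian of f(x,y) = 1*x^2 - 2*x*y - 8*y^2 - 8*x - 8*y - 6 is:
H = [[2, -2], [-2, -16]]
Trace = 2 - 16 = -14
Determinant = 2*-16 - (-2)^2 = -36
Discriminant = (-14)^2 - 4*-36 = 340.0
Eigenvalues: lambda_1 = -16.2195, lambda_2 = 2.2195
The function is not convex.

0


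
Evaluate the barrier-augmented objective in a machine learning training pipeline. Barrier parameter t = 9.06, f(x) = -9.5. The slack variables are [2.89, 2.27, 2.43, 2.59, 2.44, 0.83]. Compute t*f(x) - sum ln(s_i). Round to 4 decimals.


Step 1: Compute log-barrier.
ln values: [1.0613, 0.8198, 0.8879, 0.9517, 0.892, -0.1863]
phi = -(1.0613 + 0.8198 + 0.8879 + 0.9517 + 0.892 - 0.1863) = -4.4263
Step 2: Compute augmented objective.
t*f(x) = 9.06*-9.5 = -86.07
Total = -86.07 - 4.4263 = -90.4963


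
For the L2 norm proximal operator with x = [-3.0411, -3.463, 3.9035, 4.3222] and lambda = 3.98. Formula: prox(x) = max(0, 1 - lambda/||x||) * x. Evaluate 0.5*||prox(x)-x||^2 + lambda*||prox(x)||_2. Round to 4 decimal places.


Step 1: Compute ||x||.
||x|| = 7.4269
Step 2: Compute scaling factor.
scale = max(0, 1 - 3.98/7.4269) = 0.4641
Step 3: prox(x) = [-1.4114, -1.6072, 1.8117, 2.006]
||prox(x)|| = 3.4469
Step 4: Proximal objective.
0.5*||prox-x||^2 = 7.9202
lambda*||prox|| = 13.7187
Total = 21.639


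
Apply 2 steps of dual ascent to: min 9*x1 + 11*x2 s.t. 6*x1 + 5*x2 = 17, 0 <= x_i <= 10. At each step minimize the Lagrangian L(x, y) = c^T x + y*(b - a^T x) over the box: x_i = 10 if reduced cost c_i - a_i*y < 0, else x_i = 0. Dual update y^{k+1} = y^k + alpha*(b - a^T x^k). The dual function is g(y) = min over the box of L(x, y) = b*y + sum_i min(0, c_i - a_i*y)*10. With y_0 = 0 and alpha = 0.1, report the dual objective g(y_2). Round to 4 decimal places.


Dual ascent for LP: min 9*x1 + 11*x2, 6*x1 + 5*x2 = 17, 0 <= x_i <= 10
Step 1: y^k = 0.0, reduced costs: (9.0, 11.0)
  x^k = (0.0, 0.0), subgradient = b - a^T x = 17.0
  y^{k+1} = 0.0 + 0.1*17.0 = 1.7
Step 2: y^k = 1.7, reduced costs: (-1.2, 2.5)
  x^k = (10.0, 0.0), subgradient = b - a^T x = -43.0
  y^{k+1} = 1.7 + 0.1*-43.0 = -2.6
Dual objective at y_2 = -2.6: reduced costs (24.6, 24.0), box minimizer x = (0.0, 0.0)
g(y_2) = b*y + (c1 - a1*y)*x1 + (c2 - a2*y)*x2 = 17*(-2.6) + 24.6*0.0 + 24.0*0.0 = -44.2 + 0.0 + 0.0 = -44.2


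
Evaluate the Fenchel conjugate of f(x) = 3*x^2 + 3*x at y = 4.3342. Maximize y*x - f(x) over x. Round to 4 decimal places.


f*(y) = sup_x {y*x - a*x^2 - b*x} = sup_x {(y-b)*x - a*x^2}
FOC: (y - b) - 2a*x = 0 => x* = (y - b)/(2a)
x* = (4.3342 - 3)/(2*3) = 0.2224
f*(4.3342) = (y-b)^2/(4a) = (4.3342 - 3)^2/(4*3)
= 1.7801/12 = 0.1483


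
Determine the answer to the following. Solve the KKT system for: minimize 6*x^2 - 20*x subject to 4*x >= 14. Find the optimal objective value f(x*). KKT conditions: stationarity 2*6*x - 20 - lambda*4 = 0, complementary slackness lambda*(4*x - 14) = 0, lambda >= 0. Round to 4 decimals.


Step 1: Try lambda = 0 (constraint inactive).
x_unc = 20/(2*6) = 1.6667
Check: 4*1.6667 = 6.6668 < 14 -- violated!
Step 2: Constraint must be active: 4*x = 14
x* = 14/4 = 3.5
lambda = (2*6*3.5 - 20)/4 = 5.5
Step 3: Compute optimal value.
f(x*) = 6*3.5^2 - 20*3.5 = 3.5


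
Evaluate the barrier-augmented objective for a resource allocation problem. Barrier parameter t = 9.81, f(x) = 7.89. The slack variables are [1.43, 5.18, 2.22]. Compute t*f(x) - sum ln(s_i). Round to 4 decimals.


Step 1: Compute log-barrier.
ln values: [0.3577, 1.6448, 0.7975]
phi = -(0.3577 + 1.6448 + 0.7975) = -2.8
Step 2: Compute augmented objective.
t*f(x) = 9.81*7.89 = 77.4009
Total = 77.4009 - 2.8 = 74.6009


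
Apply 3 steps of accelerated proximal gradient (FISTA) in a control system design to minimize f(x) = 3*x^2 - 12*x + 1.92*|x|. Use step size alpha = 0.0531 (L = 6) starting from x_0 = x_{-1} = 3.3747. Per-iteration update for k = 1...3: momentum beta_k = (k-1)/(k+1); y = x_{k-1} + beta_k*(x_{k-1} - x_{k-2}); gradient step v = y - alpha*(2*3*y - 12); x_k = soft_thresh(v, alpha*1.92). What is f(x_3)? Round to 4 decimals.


FISTA on f(x) = 3*x^2 - 12*x + 1.92*|x|
L = 6, alpha = 0.0531
Iteration 1: beta = 0.0, y = 3.3747 + 0.0*(3.3747 - 3.3747) = 3.3747
  grad(y) = 8.2482, v = y - alpha*grad = 2.9367
  prox(v) = soft_thresh(2.9367, 0.102) = 2.8348
Iteration 2: beta = 0.3333, y = 2.8348 + 0.3333*(2.8348 - 3.3747) = 2.6548
  grad(y) = 3.9287, v = y - alpha*grad = 2.4462
  prox(v) = soft_thresh(2.4462, 0.102) = 2.3442
Iteration 3: beta = 0.5, y = 2.3442 + 0.5*(2.3442 - 2.8348) = 2.099
  grad(y) = 0.5937, v = y - alpha*grad = 2.0674
  prox(v) = soft_thresh(2.0674, 0.102) = 1.9655
f(x_3) = 3*1.9655^2 - 12*1.9655 + 1.92*|1.9655| = -8.2227


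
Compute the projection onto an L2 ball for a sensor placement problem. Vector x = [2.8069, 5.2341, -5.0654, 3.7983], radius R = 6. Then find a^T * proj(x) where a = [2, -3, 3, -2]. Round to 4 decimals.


Step 1: Compute ||x|| (intermediates to 6 decimals).
||x|| = sqrt(2.8069^2 + 5.2341^2 + (-5.0654)^2 + 3.7983^2) = 8.681005
Step 2: Project.
Since ||x|| > R, scale = R/||x|| = 6/8.681005 = 0.691164, proj(x) = scale * x
proj(x) = [1.940028, 3.617621, -3.501022, 2.625248]
Step 3: Dot product.
a^T * proj(x) = 2*1.940028 - 3*3.617621 + 3*(-3.501022) - 2*2.625248 = -22.7264


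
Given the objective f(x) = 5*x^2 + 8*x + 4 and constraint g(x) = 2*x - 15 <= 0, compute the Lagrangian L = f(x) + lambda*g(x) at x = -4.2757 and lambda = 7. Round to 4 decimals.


Step 1: Evaluate f(x).
f(-4.2757) = 5*(-4.2757)^2 + 8*(-4.2757) + 4 = 61.2025
Step 2: Evaluate g(x).
g(-4.2757) = 2*-4.2757 - 15 = -23.5514
Step 3: Compute Lagrangian.
L = 61.2025 + 7*-23.5514 = -103.6573


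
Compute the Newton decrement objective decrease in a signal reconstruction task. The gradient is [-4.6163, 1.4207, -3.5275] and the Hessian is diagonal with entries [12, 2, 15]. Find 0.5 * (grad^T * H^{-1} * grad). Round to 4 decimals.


Step 1: H is diagonal, so H^(-1) * g = [-0.3847, 0.7104, -0.2352].
Step 2: g^T H^(-1) g = sum_i g_i^2 / H_ii
  = (-4.6163)^2/12 + (1.4207)^2/2 + (-3.5275)^2/15
  = 1.7759 + 1.0092 + 0.8296 = 3.6146
Step 3: Objective decrease = 0.5 * g^T H^(-1) g = 1.8073


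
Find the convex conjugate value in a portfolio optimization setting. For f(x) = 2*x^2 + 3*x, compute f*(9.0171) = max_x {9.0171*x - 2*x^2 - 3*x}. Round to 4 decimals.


f*(y) = sup_x {y*x - a*x^2 - b*x} = sup_x {(y-b)*x - a*x^2}
FOC: (y - b) - 2a*x = 0 => x* = (y - b)/(2a)
x* = (9.0171 - 3)/(2*2) = 1.5043
f*(9.0171) = (y-b)^2/(4a) = (9.0171 - 3)^2/(4*2)
= 36.2055/8 = 4.5257


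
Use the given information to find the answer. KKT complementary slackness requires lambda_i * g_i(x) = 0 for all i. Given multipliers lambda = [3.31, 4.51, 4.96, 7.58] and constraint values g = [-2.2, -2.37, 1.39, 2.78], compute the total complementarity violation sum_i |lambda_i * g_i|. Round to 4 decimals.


KKT complementary slackness check:
lambda_1 * g_1 = 3.31 * -2.2 = -7.282
lambda_2 * g_2 = 4.51 * -2.37 = -10.6887
lambda_3 * g_3 = 4.96 * 1.39 = 6.8944
lambda_4 * g_4 = 7.58 * 2.78 = 21.0724
Total violation = 7.282 + 10.6887 + 6.8944 + 21.0724 = 45.9375


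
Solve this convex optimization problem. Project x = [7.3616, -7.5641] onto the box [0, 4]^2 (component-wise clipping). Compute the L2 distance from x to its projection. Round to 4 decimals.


Project each component onto [0, 4].
clip(7.3616) = 4.0, clip(-7.5641) = 0.0
Projection = [4.0, 0.0]
Squared diffs: [11.3004, 57.2156]
Distance = sqrt(68.516) = 8.2774


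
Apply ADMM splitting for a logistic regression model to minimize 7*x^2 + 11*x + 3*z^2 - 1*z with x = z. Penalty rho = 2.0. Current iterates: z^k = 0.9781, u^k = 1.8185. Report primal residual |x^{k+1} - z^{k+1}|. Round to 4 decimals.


ADMM iteration with rho = 2.0, z^k = 0.9781, u^k = 1.8185
Step 1: x-update.
Minimize 7*x^2 + 11*x + (2.0/2)*(x - 0.9781 + 1.8185)^2
FOC: (2*7 + 2.0)*x = -11 + 2.0*(0.9781 - 1.8185)
x^{k+1} = -0.7926
Step 2: z-update.
Minimize 3*z^2 - 1*z + (2.0/2)*(-0.7926 - z + 1.8185)^2
FOC: (2*3 + 2.0)*z = 1 + 2.0*(-0.7926 + 1.8185)
z^{k+1} = 0.3815
Step 3: u-update.
u^{k+1} = 1.8185 - 0.7926 - 0.3815 = 0.6445
Step 4: Primal residual = |-0.7926 - 0.3815| = 1.174


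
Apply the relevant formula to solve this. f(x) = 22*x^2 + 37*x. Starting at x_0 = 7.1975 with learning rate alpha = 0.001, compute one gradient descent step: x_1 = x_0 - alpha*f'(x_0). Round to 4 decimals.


We compute the gradient at x_0 and apply the update.
f'(x) = 44*x + 37
f'(7.1975) = 44*7.1975 + 37 = 353.69
x_1 = 7.1975 - 0.001*353.69 = 6.8438


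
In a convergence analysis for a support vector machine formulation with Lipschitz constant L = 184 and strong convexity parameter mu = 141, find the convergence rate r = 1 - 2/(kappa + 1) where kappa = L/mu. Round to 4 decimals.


Step 1: Compute the condition number.
kappa = L/mu = 184/141 = 1.305
Step 2: Compute the convergence rate.
r = 1 - 2/(kappa + 1) = 1 - 2*mu/(L + mu) = (L - mu)/(L + mu) = 43/325 = 0.1323


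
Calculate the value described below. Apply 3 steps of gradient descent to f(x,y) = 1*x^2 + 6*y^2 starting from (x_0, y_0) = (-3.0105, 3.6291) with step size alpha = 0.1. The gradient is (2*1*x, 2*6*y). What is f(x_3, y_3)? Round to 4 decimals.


Gradient descent on f(x,y) = 1*x^2 + 6*y^2.
Starting point: (-3.0105, 3.6291), alpha = 0.1
Step 1: grad_x = 2*1*-3.0105 = -6.021, grad_y = 2*6*3.6291 = 43.5492
  x_1 = -3.0105 - 0.1*-6.021 = -2.4084
  y_1 = 3.6291 - 0.1*43.5492 = -0.7258
Step 2: grad_x = 2*1*-2.4084 = -4.8168, grad_y = 2*6*-0.7258 = -8.7098
  x_2 = -2.4084 - 0.1*-4.8168 = -1.9267
  y_2 = -0.7258 - 0.1*-8.7098 = 0.1452
Step 3: grad_x = 2*1*-1.9267 = -3.8534, grad_y = 2*6*0.1452 = 1.742
  x_3 = -1.9267 - 0.1*-3.8534 = -1.5414
  y_3 = 0.1452 - 0.1*1.742 = -0.029
f(-1.5414, -0.029) = 1*(-1.5414)^2 + 6*(-0.029)^2 = 2.3809


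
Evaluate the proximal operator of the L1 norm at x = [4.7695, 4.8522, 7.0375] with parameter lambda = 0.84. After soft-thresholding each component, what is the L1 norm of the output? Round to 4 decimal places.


Soft-thresholding with lambda = 0.84:
prox(4.7695) = sign(4.7695)*max(|4.7695| - 0.84, 0) = 3.9295
prox(4.8522) = sign(4.8522)*max(|4.8522| - 0.84, 0) = 4.0122
prox(7.0375) = sign(7.0375)*max(|7.0375| - 0.84, 0) = 6.1975
prox(x) = [3.9295, 4.0122, 6.1975]
||prox(x)||_1 = 3.9295 + 4.0122 + 6.1975 = 14.1392


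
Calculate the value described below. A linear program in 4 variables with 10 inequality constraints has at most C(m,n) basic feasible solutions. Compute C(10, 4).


Each vertex corresponds to some choice of n active constraints out of m, so the number of vertices is at most C(m, n) = m! / (n!(m-n)!).
m = 10, n = 4
Numerator: 10 * 9 * 8 * 7
Denominator: 4! = 24
C(10, 4) = 210


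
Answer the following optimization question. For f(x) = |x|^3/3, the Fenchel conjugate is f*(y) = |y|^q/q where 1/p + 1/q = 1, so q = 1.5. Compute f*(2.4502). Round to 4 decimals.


The conjugate exponent q satisfies 1/p + 1/q = 1.
p = 3, so q = 3/(3 - 1) = 1.5
|y|^q = 2.4502^1.5 = 3.8353
f*(2.4502) = 3.8353 / 1.5 = 2.5569


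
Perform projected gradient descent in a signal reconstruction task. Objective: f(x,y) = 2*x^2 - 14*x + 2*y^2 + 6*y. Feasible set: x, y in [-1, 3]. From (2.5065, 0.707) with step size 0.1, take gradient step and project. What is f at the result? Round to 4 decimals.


Step 1: Compute gradient at (2.5065, 0.707).
grad_x = 2*2*2.5065 - 14 = -3.974
grad_y = 2*2*0.707 + 6 = 8.828
Step 2: Gradient step.
x_raw = 2.5065 - 0.1*-3.974 = 2.9039
y_raw = 0.707 - 0.1*8.828 = -0.1758
Step 3: Project onto [-1, 3].
x_proj = clip(2.9039) = 2.9039
y_proj = clip(-0.1758) = -0.1758
Step 4: Evaluate f.
f(2.9039, -0.1758) = -24.7823


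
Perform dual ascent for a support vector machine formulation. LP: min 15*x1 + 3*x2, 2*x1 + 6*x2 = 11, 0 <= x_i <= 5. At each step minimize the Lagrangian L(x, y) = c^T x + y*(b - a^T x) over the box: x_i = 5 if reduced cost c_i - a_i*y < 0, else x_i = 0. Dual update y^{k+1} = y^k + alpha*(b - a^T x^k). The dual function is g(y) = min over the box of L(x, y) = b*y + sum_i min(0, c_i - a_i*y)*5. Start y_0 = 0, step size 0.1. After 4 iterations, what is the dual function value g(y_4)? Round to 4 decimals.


Dual ascent for LP: min 15*x1 + 3*x2, 2*x1 + 6*x2 = 11, 0 <= x_i <= 5
Step 1: y^k = 0.0, reduced costs: (15.0, 3.0)
  x^k = (0.0, 0.0), subgradient = b - a^T x = 11.0
  y^{k+1} = 0.0 + 0.1*11.0 = 1.1
Step 2: y^k = 1.1, reduced costs: (12.8, -3.6)
  x^k = (0.0, 5.0), subgradient = b - a^T x = -19.0
  y^{k+1} = 1.1 + 0.1*-19.0 = -0.8
Step 3: y^k = -0.8, reduced costs: (16.6, 7.8)
  x^k = (0.0, 0.0), subgradient = b - a^T x = 11.0
  y^{k+1} = -0.8 + 0.1*11.0 = 0.3
Step 4: y^k = 0.3, reduced costs: (14.4, 1.2)
  x^k = (0.0, 0.0), subgradient = b - a^T x = 11.0
  y^{k+1} = 0.3 + 0.1*11.0 = 1.4
Dual objective at y_4 = 1.4: reduced costs (12.2, -5.4), box minimizer x = (0.0, 5.0)
g(y_4) = b*y + (c1 - a1*y)*x1 + (c2 - a2*y)*x2 = 11*1.4 + 12.2*0.0 + (-5.4)*5.0 = 15.4 + 0.0 - 27.0 = -11.6


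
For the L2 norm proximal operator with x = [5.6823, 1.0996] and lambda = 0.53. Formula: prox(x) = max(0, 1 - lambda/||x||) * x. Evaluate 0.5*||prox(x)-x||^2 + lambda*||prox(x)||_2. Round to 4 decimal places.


Step 1: Compute ||x||.
||x|| = 5.7877
Step 2: Compute scaling factor.
scale = max(0, 1 - 0.53/5.7877) = 0.9084
Step 3: prox(x) = [5.162, 0.9989]
||prox(x)|| = 5.2577
Step 4: Proximal objective.
0.5*||prox-x||^2 = 0.1405
lambda*||prox|| = 2.7866
Total = 2.927


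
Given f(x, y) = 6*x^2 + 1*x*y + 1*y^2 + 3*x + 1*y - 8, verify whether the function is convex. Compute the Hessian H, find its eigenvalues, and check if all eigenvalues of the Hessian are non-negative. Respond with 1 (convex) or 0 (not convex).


The Hessian of f(x,y) = 6*x^2 + 1*x*y + 1*y^2 + 3*x + 1*y - 8 is:
H = [[12, 1], [1, 2]]
Trace = 12 + 2 = 14
Determinant = 12*2 - (1)^2 = 23
Discriminant = (14)^2 - 4*23 = 104.0
Eigenvalues: lambda_1 = 1.901, lambda_2 = 12.099
The function is convex.

1


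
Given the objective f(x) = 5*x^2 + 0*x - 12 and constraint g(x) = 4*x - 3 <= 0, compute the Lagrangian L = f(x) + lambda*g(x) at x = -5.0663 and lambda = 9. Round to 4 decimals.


Step 1: Evaluate f(x).
f(-5.0663) = 5*(-5.0663)^2 + 0*(-5.0663) - 12 = 116.337
Step 2: Evaluate g(x).
g(-5.0663) = 4*-5.0663 - 3 = -23.2652
Step 3: Compute Lagrangian.
L = 116.337 + 9*-23.2652 = -93.0498


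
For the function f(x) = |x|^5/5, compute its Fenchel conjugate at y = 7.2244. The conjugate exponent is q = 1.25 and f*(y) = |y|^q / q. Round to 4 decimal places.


The conjugate exponent q satisfies 1/p + 1/q = 1.
p = 5, so q = 5/(5 - 1) = 1.25
|y|^q = 7.2244^1.25 = 11.8441
f*(7.2244) = 11.8441 / 1.25 = 9.4753


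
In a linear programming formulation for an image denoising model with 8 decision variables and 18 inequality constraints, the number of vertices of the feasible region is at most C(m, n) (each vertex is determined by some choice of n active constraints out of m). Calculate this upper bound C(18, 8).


Each vertex corresponds to some choice of n active constraints out of m, so the number of vertices is at most C(m, n) = m! / (n!(m-n)!).
m = 18, n = 8
Numerator: 18 * 17 * 16 * 15 * 14 * 13 * 12 * 11
Denominator: 8! = 40320
C(18, 8) = 43758


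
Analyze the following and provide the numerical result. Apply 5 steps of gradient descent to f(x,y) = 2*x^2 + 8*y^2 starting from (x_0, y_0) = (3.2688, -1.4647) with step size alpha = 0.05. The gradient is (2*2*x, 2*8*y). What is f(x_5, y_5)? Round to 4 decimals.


Gradient descent on f(x,y) = 2*x^2 + 8*y^2.
Starting point: (3.2688, -1.4647), alpha = 0.05
Step 1: grad_x = 2*2*3.2688 = 13.0752, grad_y = 2*8*-1.4647 = -23.4352
  x_1 = 3.2688 - 0.05*13.0752 = 2.615
  y_1 = -1.4647 - 0.05*-23.4352 = -0.2929
Step 2: grad_x = 2*2*2.615 = 10.4602, grad_y = 2*8*-0.2929 = -4.687
  x_2 = 2.615 - 0.05*10.4602 = 2.092
  y_2 = -0.2929 - 0.05*-4.687 = -0.0586
Step 3: grad_x = 2*2*2.092 = 8.3681, grad_y = 2*8*-0.0586 = -0.9374
  x_3 = 2.092 - 0.05*8.3681 = 1.6736
  y_3 = -0.0586 - 0.05*-0.9374 = -0.0117
Step 4: grad_x = 2*2*1.6736 = 6.6945, grad_y = 2*8*-0.0117 = -0.1875
  x_4 = 1.6736 - 0.05*6.6945 = 1.3389
  y_4 = -0.0117 - 0.05*-0.1875 = -0.0023
Step 5: grad_x = 2*2*1.3389 = 5.3556, grad_y = 2*8*-0.0023 = -0.0375
  x_5 = 1.3389 - 0.05*5.3556 = 1.0711
  y_5 = -0.0023 - 0.05*-0.0375 = -0.0005
f(1.0711, -0.0005) = 2*1.0711^2 + 8*(-0.0005)^2 = 2.2946


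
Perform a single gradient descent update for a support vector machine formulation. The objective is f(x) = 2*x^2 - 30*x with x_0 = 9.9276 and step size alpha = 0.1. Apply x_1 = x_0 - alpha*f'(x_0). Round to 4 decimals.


We compute the gradient at x_0 and apply the update.
f'(x) = 4*x - 30
f'(9.9276) = 4*9.9276 - 30 = 9.7104
x_1 = 9.9276 - 0.1*9.7104 = 8.9566


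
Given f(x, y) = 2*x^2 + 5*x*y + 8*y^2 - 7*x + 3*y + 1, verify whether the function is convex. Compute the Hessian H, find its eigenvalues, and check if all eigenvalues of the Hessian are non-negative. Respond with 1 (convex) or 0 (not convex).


The Hessian of f(x,y) = 2*x^2 + 5*x*y + 8*y^2 - 7*x + 3*y + 1 is:
H = [[4, 5], [5, 16]]
Trace = 4 + 16 = 20
Determinant = 4*16 - (5)^2 = 39
Discriminant = (20)^2 - 4*39 = 244.0
Eigenvalues: lambda_1 = 2.1898, lambda_2 = 17.8102
The function is convex.

1


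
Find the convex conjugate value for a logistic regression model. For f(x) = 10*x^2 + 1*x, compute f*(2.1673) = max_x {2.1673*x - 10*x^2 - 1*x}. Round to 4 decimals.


f*(y) = sup_x {y*x - a*x^2 - b*x} = sup_x {(y-b)*x - a*x^2}
FOC: (y - b) - 2a*x = 0 => x* = (y - b)/(2a)
x* = (2.1673 - 1)/(2*10) = 0.0584
f*(2.1673) = (y-b)^2/(4a) = (2.1673 - 1)^2/(4*10)
= 1.3626/40 = 0.0341


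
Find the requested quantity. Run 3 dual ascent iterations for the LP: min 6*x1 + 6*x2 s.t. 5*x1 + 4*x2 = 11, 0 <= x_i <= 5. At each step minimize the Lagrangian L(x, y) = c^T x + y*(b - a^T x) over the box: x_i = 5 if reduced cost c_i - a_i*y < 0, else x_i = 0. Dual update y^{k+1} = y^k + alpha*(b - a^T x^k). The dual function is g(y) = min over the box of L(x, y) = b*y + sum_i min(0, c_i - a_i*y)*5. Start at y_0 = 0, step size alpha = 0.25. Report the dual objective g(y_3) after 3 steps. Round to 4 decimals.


Dual ascent for LP: min 6*x1 + 6*x2, 5*x1 + 4*x2 = 11, 0 <= x_i <= 5
Step 1: y^k = 0.0, reduced costs: (6.0, 6.0)
  x^k = (0.0, 0.0), subgradient = b - a^T x = 11.0
  y^{k+1} = 0.0 + 0.25*11.0 = 2.75
Step 2: y^k = 2.75, reduced costs: (-7.75, -5.0)
  x^k = (5.0, 5.0), subgradient = b - a^T x = -34.0
  y^{k+1} = 2.75 + 0.25*-34.0 = -5.75
Step 3: y^k = -5.75, reduced costs: (34.75, 29.0)
  x^k = (0.0, 0.0), subgradient = b - a^T x = 11.0
  y^{k+1} = -5.75 + 0.25*11.0 = -3.0
Dual objective at y_3 = -3.0: reduced costs (21.0, 18.0), box minimizer x = (0.0, 0.0)
g(y_3) = b*y + (c1 - a1*y)*x1 + (c2 - a2*y)*x2 = 11*(-3.0) + 21.0*0.0 + 18.0*0.0 = -33.0 + 0.0 + 0.0 = -33.0


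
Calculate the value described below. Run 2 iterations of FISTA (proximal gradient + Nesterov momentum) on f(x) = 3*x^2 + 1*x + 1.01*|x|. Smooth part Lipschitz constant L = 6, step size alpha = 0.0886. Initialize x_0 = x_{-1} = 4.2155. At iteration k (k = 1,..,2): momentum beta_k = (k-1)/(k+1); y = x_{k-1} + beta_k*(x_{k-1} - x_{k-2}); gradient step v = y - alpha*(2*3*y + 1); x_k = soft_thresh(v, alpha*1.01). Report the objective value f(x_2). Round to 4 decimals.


FISTA on f(x) = 3*x^2 + 1*x + 1.01*|x|
L = 6, alpha = 0.0886
Iteration 1: beta = 0.0, y = 4.2155 + 0.0*(4.2155 - 4.2155) = 4.2155
  grad(y) = 26.293, v = y - alpha*grad = 1.8859
  prox(v) = soft_thresh(1.8859, 0.0895) = 1.7965
Iteration 2: beta = 0.3333, y = 1.7965 + 0.3333*(1.7965 - 4.2155) = 0.9901
  grad(y) = 6.9406, v = y - alpha*grad = 0.3752
  prox(v) = soft_thresh(0.3752, 0.0895) = 0.2857
f(x_2) = 3*0.2857^2 + 1*0.2857 + 1.01*|0.2857| = 0.8191


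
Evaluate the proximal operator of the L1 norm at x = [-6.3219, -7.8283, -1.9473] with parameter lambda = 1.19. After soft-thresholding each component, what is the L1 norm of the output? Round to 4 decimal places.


Soft-thresholding with lambda = 1.19:
prox(-6.3219) = sign(-6.3219)*max(|-6.3219| - 1.19, 0) = -5.1319
prox(-7.8283) = sign(-7.8283)*max(|-7.8283| - 1.19, 0) = -6.6383
prox(-1.9473) = sign(-1.9473)*max(|-1.9473| - 1.19, 0) = -0.7573
prox(x) = [-5.1319, -6.6383, -0.7573]
||prox(x)||_1 = 5.1319 + 6.6383 + 0.7573 = 12.5275


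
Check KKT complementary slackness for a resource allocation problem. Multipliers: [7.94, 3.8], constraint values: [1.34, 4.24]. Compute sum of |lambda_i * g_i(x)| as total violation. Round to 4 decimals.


KKT complementary slackness check:
lambda_1 * g_1 = 7.94 * 1.34 = 10.6396
lambda_2 * g_2 = 3.8 * 4.24 = 16.112
Total violation = 10.6396 + 16.112 = 26.7516


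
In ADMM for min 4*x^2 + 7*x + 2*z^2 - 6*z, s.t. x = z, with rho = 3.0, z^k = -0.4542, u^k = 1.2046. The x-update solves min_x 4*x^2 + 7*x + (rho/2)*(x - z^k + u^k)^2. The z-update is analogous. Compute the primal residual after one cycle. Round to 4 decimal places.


ADMM iteration with rho = 3.0, z^k = -0.4542, u^k = 1.2046
Step 1: x-update.
Minimize 4*x^2 + 7*x + (3.0/2)*(x + 0.4542 + 1.2046)^2
FOC: (2*4 + 3.0)*x = -7 + 3.0*(-0.4542 - 1.2046)
x^{k+1} = -1.0888
Step 2: z-update.
Minimize 2*z^2 - 6*z + (3.0/2)*(-1.0888 - z + 1.2046)^2
FOC: (2*2 + 3.0)*z = 6 + 3.0*(-1.0888 + 1.2046)
z^{k+1} = 0.9068
Step 3: u-update.
u^{k+1} = 1.2046 - 1.0888 - 0.9068 = -0.791
Step 4: Primal residual = |-1.0888 - 0.9068| = 1.9956


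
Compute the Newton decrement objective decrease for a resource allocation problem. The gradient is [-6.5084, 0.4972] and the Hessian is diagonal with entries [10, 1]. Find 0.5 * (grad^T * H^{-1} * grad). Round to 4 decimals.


Step 1: H is diagonal, so H^(-1) * g = [-0.6508, 0.4972].
Step 2: g^T H^(-1) g = sum_i g_i^2 / H_ii
  = (-6.5084)^2/10 + (0.4972)^2/1
  = 4.2359 + 0.2472 = 4.4831
Step 3: Objective decrease = 0.5 * g^T H^(-1) g = 2.2416


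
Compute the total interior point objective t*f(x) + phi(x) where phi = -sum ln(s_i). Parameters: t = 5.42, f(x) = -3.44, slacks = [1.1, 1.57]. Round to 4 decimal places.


Step 1: Compute log-barrier.
ln values: [0.0953, 0.4511]
phi = -(0.0953 + 0.4511) = -0.5464
Step 2: Compute augmented objective.
t*f(x) = 5.42*-3.44 = -18.6448
Total = -18.6448 - 0.5464 = -19.1912


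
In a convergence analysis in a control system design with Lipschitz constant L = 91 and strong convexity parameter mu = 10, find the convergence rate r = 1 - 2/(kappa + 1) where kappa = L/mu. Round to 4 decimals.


Step 1: Compute the condition number.
kappa = L/mu = 91/10 = 9.1
Step 2: Compute the convergence rate.
r = 1 - 2/(kappa + 1) = 1 - 2*mu/(L + mu) = (L - mu)/(L + mu) = 81/101 = 0.802


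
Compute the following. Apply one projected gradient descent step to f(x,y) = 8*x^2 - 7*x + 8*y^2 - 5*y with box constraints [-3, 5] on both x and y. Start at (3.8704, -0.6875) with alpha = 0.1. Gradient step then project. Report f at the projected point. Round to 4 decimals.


Step 1: Compute gradient at (3.8704, -0.6875).
grad_x = 2*8*3.8704 - 7 = 54.9264
grad_y = 2*8*-0.6875 - 5 = -16.0
Step 2: Gradient step.
x_raw = 3.8704 - 0.1*54.9264 = -1.6222
y_raw = -0.6875 - 0.1*-16.0 = 0.9125
Step 3: Project onto [-3, 5].
x_proj = clip(-1.6222) = -1.6222
y_proj = clip(0.9125) = 0.9125
Step 4: Evaluate f.
f(-1.6222, 0.9125) = 34.5077


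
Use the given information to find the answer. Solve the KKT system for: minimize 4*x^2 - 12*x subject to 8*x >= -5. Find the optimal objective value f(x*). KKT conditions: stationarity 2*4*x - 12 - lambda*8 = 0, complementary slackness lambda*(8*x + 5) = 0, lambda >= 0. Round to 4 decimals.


Step 1: Try lambda = 0 (constraint inactive).
Stationarity: 2*4*x - 12 = 0
x* = 12/(2*4) = 1.5
Check constraint: 8*1.5 = 12.0 >= -5 -- satisfied.
Step 2: Compute optimal value.
f(x*) = 4*1.5^2 - 12*1.5 = -9.0


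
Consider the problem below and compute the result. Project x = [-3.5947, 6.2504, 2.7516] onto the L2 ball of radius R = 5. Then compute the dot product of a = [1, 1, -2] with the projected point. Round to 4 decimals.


Step 1: Compute ||x|| (intermediates to 6 decimals).
||x|| = sqrt((-3.5947)^2 + 6.2504^2 + 2.7516^2) = 7.717556
Step 2: Project.
Since ||x|| > R, scale = R/||x|| = 5/7.717556 = 0.647873, proj(x) = scale * x
proj(x) = [-2.328909, 4.049465, 1.782687]
Step 3: Dot product.
a^T * proj(x) = 1*(-2.328909) + 1*4.049465 - 2*1.782687 = -1.8448


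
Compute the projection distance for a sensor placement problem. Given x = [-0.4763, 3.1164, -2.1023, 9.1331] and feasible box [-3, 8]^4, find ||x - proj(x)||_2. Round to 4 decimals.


Project each component onto [-3, 8].
clip(-0.4763) = -0.4763, clip(3.1164) = 3.1164, clip(-2.1023) = -2.1023, clip(9.1331) = 8.0
Projection = [-0.4763, 3.1164, -2.1023, 8.0]
Squared diffs: [0.0, 0.0, 0.0, 1.2839]
Distance = sqrt(1.2839) = 1.1331


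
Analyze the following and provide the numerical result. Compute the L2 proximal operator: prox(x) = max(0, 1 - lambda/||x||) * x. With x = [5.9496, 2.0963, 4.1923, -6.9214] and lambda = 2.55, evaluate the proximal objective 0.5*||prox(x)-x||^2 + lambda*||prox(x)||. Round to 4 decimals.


Step 1: Compute ||x||.
||x|| = 10.2603
Step 2: Compute scaling factor.
scale = max(0, 1 - 2.55/10.2603) = 0.7515
Step 3: prox(x) = [4.4709, 1.5753, 3.1504, -5.2012]
||prox(x)|| = 7.7103
Step 4: Proximal objective.
0.5*||prox-x||^2 = 3.2513
lambda*||prox|| = 19.6613
Total = 22.9125


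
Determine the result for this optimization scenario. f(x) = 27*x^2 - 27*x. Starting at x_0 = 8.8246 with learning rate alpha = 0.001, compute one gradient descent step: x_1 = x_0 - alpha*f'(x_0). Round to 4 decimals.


We compute the gradient at x_0 and apply the update.
f'(x) = 54*x - 27
f'(8.8246) = 54*8.8246 - 27 = 449.5284
x_1 = 8.8246 - 0.001*449.5284 = 8.3751


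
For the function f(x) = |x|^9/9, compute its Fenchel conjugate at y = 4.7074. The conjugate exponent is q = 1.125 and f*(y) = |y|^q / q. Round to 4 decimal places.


The conjugate exponent q satisfies 1/p + 1/q = 1.
p = 9, so q = 9/(9 - 1) = 1.125
|y|^q = 4.7074^1.125 = 5.7132
f*(4.7074) = 5.7132 / 1.125 = 5.0784


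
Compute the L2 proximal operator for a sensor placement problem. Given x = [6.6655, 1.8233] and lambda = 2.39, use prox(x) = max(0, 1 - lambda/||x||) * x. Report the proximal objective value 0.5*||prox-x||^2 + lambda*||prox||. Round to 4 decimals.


Step 1: Compute ||x||.
||x|| = 6.9104
Step 2: Compute scaling factor.
scale = max(0, 1 - 2.39/6.9104) = 0.6541
Step 3: prox(x) = [4.3602, 1.1927]
||prox(x)|| = 4.5204
Step 4: Proximal objective.
0.5*||prox-x||^2 = 2.8561
lambda*||prox|| = 10.8038
Total = 13.6598


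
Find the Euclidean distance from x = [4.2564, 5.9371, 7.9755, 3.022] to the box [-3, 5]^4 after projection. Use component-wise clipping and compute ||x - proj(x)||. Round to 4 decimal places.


Project each component onto [-3, 5].
clip(4.2564) = 4.2564, clip(5.9371) = 5.0, clip(7.9755) = 5.0, clip(3.022) = 3.022
Projection = [4.2564, 5.0, 5.0, 3.022]
Squared diffs: [0.0, 0.8782, 8.8536, 0.0]
Distance = sqrt(9.7318) = 3.1196


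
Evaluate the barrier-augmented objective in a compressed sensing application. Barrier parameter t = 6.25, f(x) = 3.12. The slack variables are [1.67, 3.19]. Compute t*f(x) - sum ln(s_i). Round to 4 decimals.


Step 1: Compute log-barrier.
ln values: [0.5128, 1.16]
phi = -(0.5128 + 1.16) = -1.6728
Step 2: Compute augmented objective.
t*f(x) = 6.25*3.12 = 19.5
Total = 19.5 - 1.6728 = 17.8272


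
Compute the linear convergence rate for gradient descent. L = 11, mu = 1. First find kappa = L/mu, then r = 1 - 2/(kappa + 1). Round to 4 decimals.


Step 1: Compute the condition number.
kappa = L/mu = 11/1 = 11.0
Step 2: Compute the convergence rate.
r = 1 - 2/(kappa + 1) = 1 - 2*mu/(L + mu) = (L - mu)/(L + mu) = 10/12 = 0.8333


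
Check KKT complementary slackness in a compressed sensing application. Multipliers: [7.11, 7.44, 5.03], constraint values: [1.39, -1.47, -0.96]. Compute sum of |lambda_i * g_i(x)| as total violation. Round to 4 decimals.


KKT complementary slackness check:
lambda_1 * g_1 = 7.11 * 1.39 = 9.8829
lambda_2 * g_2 = 7.44 * -1.47 = -10.9368
lambda_3 * g_3 = 5.03 * -0.96 = -4.8288
Total violation = 9.8829 + 10.9368 + 4.8288 = 25.6485


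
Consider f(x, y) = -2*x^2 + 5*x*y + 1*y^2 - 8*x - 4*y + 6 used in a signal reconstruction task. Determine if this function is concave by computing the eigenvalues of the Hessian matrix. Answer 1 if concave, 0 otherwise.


The Hessian of f(x,y) = -2*x^2 + 5*x*y + 1*y^2 - 8*x - 4*y + 6 is:
H = [[-4, 5], [5, 2]]
Trace = -4 + 2 = -2
Determinant = -4*2 - (5)^2 = -33
Discriminant = (-2)^2 - 4*-33 = 136.0
Eigenvalues: lambda_1 = -6.831, lambda_2 = 4.831
The function is not concave.

0
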